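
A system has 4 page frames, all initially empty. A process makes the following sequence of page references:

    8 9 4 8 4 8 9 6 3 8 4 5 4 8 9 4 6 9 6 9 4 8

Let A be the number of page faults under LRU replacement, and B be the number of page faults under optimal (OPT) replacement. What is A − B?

2

Under LRU: F F F . . . . F F . F F . . F . F . . . . . → 9 faults.
Under OPT: F F F . . . . F F . . F . . . . F . . . . . → 7 faults.
A − B = 9 − 7 = 2.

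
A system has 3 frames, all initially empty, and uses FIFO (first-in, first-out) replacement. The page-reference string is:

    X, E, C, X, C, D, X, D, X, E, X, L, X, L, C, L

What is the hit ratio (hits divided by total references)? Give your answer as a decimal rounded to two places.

0.50

X: miss, frames (X)
E: miss, frames (X E)
C: miss, frames (X E C)
X: hit
C: hit
D: miss, evict X, frames (E C D)
X: miss, evict E, frames (C D X)
D: hit
X: hit
E: miss, evict C, frames (D X E)
X: hit
L: miss, evict D, frames (X E L)
X: hit
L: hit
C: miss, evict X, frames (E L C)
L: hit
Hits: 8 of 16 references → 8/16 = 0.5000.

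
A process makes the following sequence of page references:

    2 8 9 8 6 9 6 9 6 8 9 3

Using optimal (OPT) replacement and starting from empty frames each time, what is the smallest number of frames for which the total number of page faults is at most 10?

f=1: 12 faults
f=2: 6 faults
f=3: 5 faults
f=4: 5 faults
f=5: 5 faults
Smallest f with faults ≤ 10 is 2.

2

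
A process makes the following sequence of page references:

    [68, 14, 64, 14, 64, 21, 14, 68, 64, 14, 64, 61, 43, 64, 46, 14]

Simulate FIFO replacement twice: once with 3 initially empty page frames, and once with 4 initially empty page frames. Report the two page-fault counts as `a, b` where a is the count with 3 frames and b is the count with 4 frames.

3 frames: F F F . . F . F . F F F F . F F → 11 faults.
4 frames: F F F . . F . . . . . F F . F F → 8 faults.
8 < 11: adding a frame reduced faults, as is typical.

11, 8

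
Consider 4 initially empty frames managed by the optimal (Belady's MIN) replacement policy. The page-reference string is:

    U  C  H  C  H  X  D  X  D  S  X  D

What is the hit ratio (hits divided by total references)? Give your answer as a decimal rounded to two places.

U -> miss, frames {U}
C -> miss, frames {U,C}
H -> miss, frames {U,C,H}
C -> hit
H -> hit
X -> miss, frames {U,C,H,X}
D -> miss, evict H, frames {U,C,X,D}
X -> hit
D -> hit
S -> miss, evict C, frames {U,X,D,S}
X -> hit
D -> hit
Hits: 6 of 12 references → 6/12 = 0.5000.

0.50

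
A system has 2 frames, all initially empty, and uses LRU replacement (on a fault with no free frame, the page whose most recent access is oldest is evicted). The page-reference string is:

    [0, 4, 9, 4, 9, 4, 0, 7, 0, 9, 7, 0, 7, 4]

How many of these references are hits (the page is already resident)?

5

0: miss, frames {0}
4: miss, frames {0,4}
9: miss, evict 0, frames {4,9}
4: hit
9: hit
4: hit
0: miss, evict 9, frames {4,0}
7: miss, evict 4, frames {0,7}
0: hit
9: miss, evict 7, frames {0,9}
7: miss, evict 0, frames {9,7}
0: miss, evict 9, frames {7,0}
7: hit
4: miss, evict 0, frames {7,4}
Hits: 5.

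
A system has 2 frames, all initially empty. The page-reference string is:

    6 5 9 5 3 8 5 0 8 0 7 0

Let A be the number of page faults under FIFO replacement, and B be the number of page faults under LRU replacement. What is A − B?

Under FIFO: F F F . F F F F F . F F → 10 faults.
Under LRU: F F F . F F F F F . F . → 9 faults.
A − B = 10 − 9 = 1.

1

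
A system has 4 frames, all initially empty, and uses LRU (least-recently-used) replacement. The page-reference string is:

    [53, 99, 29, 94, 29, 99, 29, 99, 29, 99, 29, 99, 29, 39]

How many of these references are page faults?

53 → fault, frames {53}
99 → fault, frames {53,99}
29 → fault, frames {53,99,29}
94 → fault, frames {53,99,29,94}
29 → hit
99 → hit
29 → hit
99 → hit
29 → hit
99 → hit
29 → hit
99 → hit
29 → hit
39 → fault, evict 53, frames {94,99,29,39}
Page faults: 5.

5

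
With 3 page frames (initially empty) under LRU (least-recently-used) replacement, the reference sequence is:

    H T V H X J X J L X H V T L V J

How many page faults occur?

H → fault, frames [H]
T → fault, frames [H, T]
V → fault, frames [H, T, V]
H → hit
X → fault, evict T, frames [V, H, X]
J → fault, evict V, frames [H, X, J]
X → hit
J → hit
L → fault, evict H, frames [X, J, L]
X → hit
H → fault, evict J, frames [L, X, H]
V → fault, evict L, frames [X, H, V]
T → fault, evict X, frames [H, V, T]
L → fault, evict H, frames [V, T, L]
V → hit
J → fault, evict T, frames [L, V, J]
Page faults: 11.

11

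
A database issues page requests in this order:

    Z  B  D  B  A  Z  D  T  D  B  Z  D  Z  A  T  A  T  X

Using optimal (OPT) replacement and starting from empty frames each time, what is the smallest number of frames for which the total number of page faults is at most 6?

f=1: 18 faults
f=2: 11 faults
f=3: 9 faults
f=4: 7 faults
f=5: 6 faults
f=6: 6 faults
Smallest f with faults ≤ 6 is 5.

5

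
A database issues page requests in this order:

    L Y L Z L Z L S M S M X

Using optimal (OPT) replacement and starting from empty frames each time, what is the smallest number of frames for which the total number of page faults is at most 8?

2

f=1: 12 faults
f=2: 6 faults
f=3: 6 faults
f=4: 6 faults
f=5: 6 faults
f=6: 6 faults
Smallest f with faults ≤ 8 is 2.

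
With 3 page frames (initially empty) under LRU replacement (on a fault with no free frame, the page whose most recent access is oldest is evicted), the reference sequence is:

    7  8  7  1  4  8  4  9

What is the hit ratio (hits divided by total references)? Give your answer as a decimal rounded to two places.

0.25

7: miss, frames {7}
8: miss, frames {7,8}
7: hit
1: miss, frames {8,7,1}
4: miss, evict 8, frames {7,1,4}
8: miss, evict 7, frames {1,4,8}
4: hit
9: miss, evict 1, frames {8,4,9}
Hits: 2 of 8 references → 2/8 = 0.2500.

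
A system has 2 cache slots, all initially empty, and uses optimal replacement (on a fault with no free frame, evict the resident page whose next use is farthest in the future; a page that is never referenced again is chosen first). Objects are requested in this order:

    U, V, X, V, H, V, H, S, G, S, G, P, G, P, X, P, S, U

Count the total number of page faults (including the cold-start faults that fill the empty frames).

10

U -> miss, frames [U]
V -> miss, frames [U, V]
X -> miss, evict U, frames [V, X]
V -> hit
H -> miss, evict X, frames [V, H]
V -> hit
H -> hit
S -> miss, evict H, frames [V, S]
G -> miss, evict V, frames [S, G]
S -> hit
G -> hit
P -> miss, evict S, frames [G, P]
G -> hit
P -> hit
X -> miss, evict G, frames [P, X]
P -> hit
S -> miss, evict X, frames [P, S]
U -> miss, evict S, frames [P, U]
Page faults: 10.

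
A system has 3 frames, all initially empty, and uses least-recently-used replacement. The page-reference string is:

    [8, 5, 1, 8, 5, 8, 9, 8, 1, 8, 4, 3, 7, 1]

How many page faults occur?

8 → miss, frames [8]
5 → miss, frames [8, 5]
1 → miss, frames [8, 5, 1]
8 → hit
5 → hit
8 → hit
9 → miss, evict 1, frames [5, 8, 9]
8 → hit
1 → miss, evict 5, frames [9, 8, 1]
8 → hit
4 → miss, evict 9, frames [1, 8, 4]
3 → miss, evict 1, frames [8, 4, 3]
7 → miss, evict 8, frames [4, 3, 7]
1 → miss, evict 4, frames [3, 7, 1]
Page faults: 9.

9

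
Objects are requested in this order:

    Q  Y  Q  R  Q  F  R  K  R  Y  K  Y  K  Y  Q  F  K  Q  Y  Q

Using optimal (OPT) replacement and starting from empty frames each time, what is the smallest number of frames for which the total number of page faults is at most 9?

f=1: 20 faults
f=2: 10 faults
f=3: 8 faults
f=4: 6 faults
f=5: 5 faults
Smallest f with faults ≤ 9 is 3.

3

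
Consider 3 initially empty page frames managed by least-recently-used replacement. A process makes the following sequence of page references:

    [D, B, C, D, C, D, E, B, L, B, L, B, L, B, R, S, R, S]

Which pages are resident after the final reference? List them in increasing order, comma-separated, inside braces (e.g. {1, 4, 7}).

{B, R, S}

D -> miss, frames (D)
B -> miss, frames (D B)
C -> miss, frames (D B C)
D -> hit
C -> hit
D -> hit
E -> miss, evict B, frames (C D E)
B -> miss, evict C, frames (D E B)
L -> miss, evict D, frames (E B L)
B -> hit
L -> hit
B -> hit
L -> hit
B -> hit
R -> miss, evict E, frames (L B R)
S -> miss, evict L, frames (B R S)
R -> hit
S -> hit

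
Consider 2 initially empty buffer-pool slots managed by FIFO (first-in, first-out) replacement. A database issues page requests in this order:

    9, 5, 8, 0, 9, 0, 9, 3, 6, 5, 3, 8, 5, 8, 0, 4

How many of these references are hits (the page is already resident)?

3

9 -> miss, frames [9]
5 -> miss, frames [9, 5]
8 -> miss, evict 9, frames [5, 8]
0 -> miss, evict 5, frames [8, 0]
9 -> miss, evict 8, frames [0, 9]
0 -> hit
9 -> hit
3 -> miss, evict 0, frames [9, 3]
6 -> miss, evict 9, frames [3, 6]
5 -> miss, evict 3, frames [6, 5]
3 -> miss, evict 6, frames [5, 3]
8 -> miss, evict 5, frames [3, 8]
5 -> miss, evict 3, frames [8, 5]
8 -> hit
0 -> miss, evict 8, frames [5, 0]
4 -> miss, evict 5, frames [0, 4]
Hits: 3.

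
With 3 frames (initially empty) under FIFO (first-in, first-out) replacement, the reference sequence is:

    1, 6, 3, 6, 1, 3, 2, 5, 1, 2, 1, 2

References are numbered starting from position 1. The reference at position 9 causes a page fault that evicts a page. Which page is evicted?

pos 1: 1: miss, frames {1}
pos 2: 6: miss, frames {1,6}
pos 3: 3: miss, frames {1,6,3}
pos 4: 6: hit
pos 5: 1: hit
pos 6: 3: hit
pos 7: 2: miss, evict 1, frames {6,3,2}
pos 8: 5: miss, evict 6, frames {3,2,5}
pos 9: 1: miss, evict 3, frames {2,5,1}
At position 9, page 3 is evicted.

3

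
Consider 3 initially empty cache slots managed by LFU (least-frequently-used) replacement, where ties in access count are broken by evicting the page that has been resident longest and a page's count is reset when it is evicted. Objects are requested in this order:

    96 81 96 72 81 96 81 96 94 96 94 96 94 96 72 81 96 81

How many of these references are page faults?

96 -> miss, frames {96}
81 -> miss, frames {96,81}
96 -> hit
72 -> miss, frames {96,81,72}
81 -> hit
96 -> hit
81 -> hit
96 -> hit
94 -> miss, evict 72, frames {96,81,94}
96 -> hit
94 -> hit
96 -> hit
94 -> hit
96 -> hit
72 -> miss, evict 81, frames {96,94,72}
81 -> miss, evict 72, frames {96,94,81}
96 -> hit
81 -> hit
Page faults: 6.

6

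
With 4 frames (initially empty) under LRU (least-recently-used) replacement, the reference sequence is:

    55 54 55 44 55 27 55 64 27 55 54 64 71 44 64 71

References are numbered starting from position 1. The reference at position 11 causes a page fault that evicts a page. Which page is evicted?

44

pos 1: 55: miss, frames (55)
pos 2: 54: miss, frames (55 54)
pos 3: 55: hit
pos 4: 44: miss, frames (54 55 44)
pos 5: 55: hit
pos 6: 27: miss, frames (54 44 55 27)
pos 7: 55: hit
pos 8: 64: miss, evict 54, frames (44 27 55 64)
pos 9: 27: hit
pos 10: 55: hit
pos 11: 54: miss, evict 44, frames (64 27 55 54)
At position 11, page 44 is evicted.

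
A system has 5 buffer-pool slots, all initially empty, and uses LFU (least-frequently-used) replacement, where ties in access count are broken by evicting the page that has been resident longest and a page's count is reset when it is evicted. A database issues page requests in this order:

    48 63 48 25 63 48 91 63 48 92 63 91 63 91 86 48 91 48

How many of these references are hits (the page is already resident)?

12

48 → miss, frames (48)
63 → miss, frames (48 63)
48 → hit
25 → miss, frames (48 63 25)
63 → hit
48 → hit
91 → miss, frames (48 63 25 91)
63 → hit
48 → hit
92 → miss, frames (48 63 25 91 92)
63 → hit
91 → hit
63 → hit
91 → hit
86 → miss, evict 25, frames (48 63 91 92 86)
48 → hit
91 → hit
48 → hit
Hits: 12.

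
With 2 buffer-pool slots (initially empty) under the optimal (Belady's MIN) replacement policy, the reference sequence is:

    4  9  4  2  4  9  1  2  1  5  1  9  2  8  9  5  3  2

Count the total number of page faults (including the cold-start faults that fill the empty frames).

12

4 -> miss, frames {4}
9 -> miss, frames {4,9}
4 -> hit
2 -> miss, evict 9, frames {4,2}
4 -> hit
9 -> miss, evict 4, frames {2,9}
1 -> miss, evict 9, frames {2,1}
2 -> hit
1 -> hit
5 -> miss, evict 2, frames {1,5}
1 -> hit
9 -> miss, evict 1, frames {5,9}
2 -> miss, evict 5, frames {9,2}
8 -> miss, evict 2, frames {9,8}
9 -> hit
5 -> miss, evict 8, frames {9,5}
3 -> miss, evict 5, frames {9,3}
2 -> miss, evict 3, frames {9,2}
Page faults: 12.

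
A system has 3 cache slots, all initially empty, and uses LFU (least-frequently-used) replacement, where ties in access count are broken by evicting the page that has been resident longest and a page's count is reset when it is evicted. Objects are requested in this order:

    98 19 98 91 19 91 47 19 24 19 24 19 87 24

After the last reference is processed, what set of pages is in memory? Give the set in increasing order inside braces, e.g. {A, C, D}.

98 → miss, frames {98}
19 → miss, frames {98,19}
98 → hit
91 → miss, frames {98,19,91}
19 → hit
91 → hit
47 → miss, evict 98, frames {19,91,47}
19 → hit
24 → miss, evict 47, frames {19,91,24}
19 → hit
24 → hit
19 → hit
87 → miss, evict 91, frames {19,24,87}
24 → hit

{19, 24, 87}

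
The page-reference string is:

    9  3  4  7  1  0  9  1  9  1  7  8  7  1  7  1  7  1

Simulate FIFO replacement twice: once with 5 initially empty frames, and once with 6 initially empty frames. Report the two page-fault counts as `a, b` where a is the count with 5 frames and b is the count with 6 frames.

8, 7

5 frames: F F F F F F F . . . . F . . . . . . → 8 faults.
6 frames: F F F F F F . . . . . F . . . . . . → 7 faults.
7 < 8: adding a frame reduced faults, as is typical.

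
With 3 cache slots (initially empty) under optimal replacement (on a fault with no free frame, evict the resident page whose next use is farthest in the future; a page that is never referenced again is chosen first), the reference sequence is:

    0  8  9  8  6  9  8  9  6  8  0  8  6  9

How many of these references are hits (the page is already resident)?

0: miss, frames [0]
8: miss, frames [0, 8]
9: miss, frames [0, 8, 9]
8: hit
6: miss, evict 0, frames [8, 9, 6]
9: hit
8: hit
9: hit
6: hit
8: hit
0: miss, evict 9, frames [8, 6, 0]
8: hit
6: hit
9: miss, evict 0, frames [8, 6, 9]
Hits: 8.

8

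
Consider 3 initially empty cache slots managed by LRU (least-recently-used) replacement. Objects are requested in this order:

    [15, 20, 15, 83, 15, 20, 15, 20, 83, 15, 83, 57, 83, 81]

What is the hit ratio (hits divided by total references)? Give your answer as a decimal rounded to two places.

0.64

15 → miss, frames {15}
20 → miss, frames {15,20}
15 → hit
83 → miss, frames {20,15,83}
15 → hit
20 → hit
15 → hit
20 → hit
83 → hit
15 → hit
83 → hit
57 → miss, evict 20, frames {15,83,57}
83 → hit
81 → miss, evict 15, frames {57,83,81}
Hits: 9 of 14 references → 9/14 = 0.6429.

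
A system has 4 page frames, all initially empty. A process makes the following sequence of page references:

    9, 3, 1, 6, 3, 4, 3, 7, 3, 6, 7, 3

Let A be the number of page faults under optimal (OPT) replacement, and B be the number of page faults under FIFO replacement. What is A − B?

-1

Under OPT: F F F F . F . F . . . . → 6 faults.
Under FIFO: F F F F . F . F F . . . → 7 faults.
A − B = 6 − 7 = -1.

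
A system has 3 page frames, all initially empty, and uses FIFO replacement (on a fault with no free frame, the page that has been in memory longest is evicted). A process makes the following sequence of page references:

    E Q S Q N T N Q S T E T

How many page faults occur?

9

E -> fault, frames [E]
Q -> fault, frames [E, Q]
S -> fault, frames [E, Q, S]
Q -> hit
N -> fault, evict E, frames [Q, S, N]
T -> fault, evict Q, frames [S, N, T]
N -> hit
Q -> fault, evict S, frames [N, T, Q]
S -> fault, evict N, frames [T, Q, S]
T -> hit
E -> fault, evict T, frames [Q, S, E]
T -> fault, evict Q, frames [S, E, T]
Page faults: 9.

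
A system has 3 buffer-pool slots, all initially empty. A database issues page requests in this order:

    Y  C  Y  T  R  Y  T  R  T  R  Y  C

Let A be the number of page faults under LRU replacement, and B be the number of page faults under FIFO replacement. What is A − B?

-1

Under LRU: F F . F F . . . . . . F → 5 faults.
Under FIFO: F F . F F F . . . . . F → 6 faults.
A − B = 5 − 6 = -1.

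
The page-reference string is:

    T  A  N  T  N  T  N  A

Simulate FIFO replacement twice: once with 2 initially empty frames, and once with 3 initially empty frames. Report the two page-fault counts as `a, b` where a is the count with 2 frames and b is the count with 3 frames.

5, 3

2 frames: F F F F . . . F → 5 faults.
3 frames: F F F . . . . . → 3 faults.
3 < 5: adding a frame reduced faults, as is typical.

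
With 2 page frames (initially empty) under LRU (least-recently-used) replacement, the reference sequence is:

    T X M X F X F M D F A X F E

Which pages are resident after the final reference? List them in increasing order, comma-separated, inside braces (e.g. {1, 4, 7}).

{E, F}

T: fault, frames (T)
X: fault, frames (T X)
M: fault, evict T, frames (X M)
X: hit
F: fault, evict M, frames (X F)
X: hit
F: hit
M: fault, evict X, frames (F M)
D: fault, evict F, frames (M D)
F: fault, evict M, frames (D F)
A: fault, evict D, frames (F A)
X: fault, evict F, frames (A X)
F: fault, evict A, frames (X F)
E: fault, evict X, frames (F E)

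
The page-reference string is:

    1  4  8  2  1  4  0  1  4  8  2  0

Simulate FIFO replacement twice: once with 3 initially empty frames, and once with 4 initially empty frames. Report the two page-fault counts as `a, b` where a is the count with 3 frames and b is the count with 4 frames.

3 frames: F F F F F F F . . F F . → 9 faults.
4 frames: F F F F . . F F F F F F → 10 faults.
10 > 9: adding a frame increased faults — Belady's anomaly.

9, 10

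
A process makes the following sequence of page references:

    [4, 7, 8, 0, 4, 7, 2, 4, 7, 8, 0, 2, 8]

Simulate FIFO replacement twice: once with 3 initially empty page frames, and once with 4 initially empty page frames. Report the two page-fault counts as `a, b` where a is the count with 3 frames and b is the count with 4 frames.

3 frames: F F F F F F F . . F F . . → 9 faults.
4 frames: F F F F . . F F F F F F . → 10 faults.
10 > 9: adding a frame increased faults — Belady's anomaly.

9, 10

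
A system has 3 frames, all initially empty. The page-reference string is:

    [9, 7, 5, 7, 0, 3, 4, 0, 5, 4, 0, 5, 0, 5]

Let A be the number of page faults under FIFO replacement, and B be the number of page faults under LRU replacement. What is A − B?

1

Under FIFO: F F F . F F F . F . F . . . → 8 faults.
Under LRU: F F F . F F F . F . . . . . → 7 faults.
A − B = 8 − 7 = 1.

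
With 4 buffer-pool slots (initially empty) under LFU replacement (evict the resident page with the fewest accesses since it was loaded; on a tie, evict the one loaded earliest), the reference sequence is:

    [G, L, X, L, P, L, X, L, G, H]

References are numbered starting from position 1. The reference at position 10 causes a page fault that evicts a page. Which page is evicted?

pos 1: G → miss, frames (G)
pos 2: L → miss, frames (G L)
pos 3: X → miss, frames (G L X)
pos 4: L → hit
pos 5: P → miss, frames (G L X P)
pos 6: L → hit
pos 7: X → hit
pos 8: L → hit
pos 9: G → hit
pos 10: H → miss, evict P, frames (G L X H)
At position 10, page P is evicted.

P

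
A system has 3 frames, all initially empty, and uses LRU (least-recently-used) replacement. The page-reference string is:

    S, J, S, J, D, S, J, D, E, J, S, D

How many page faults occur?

6

S → fault, frames {S}
J → fault, frames {S,J}
S → hit
J → hit
D → fault, frames {S,J,D}
S → hit
J → hit
D → hit
E → fault, evict S, frames {J,D,E}
J → hit
S → fault, evict D, frames {E,J,S}
D → fault, evict E, frames {J,S,D}
Page faults: 6.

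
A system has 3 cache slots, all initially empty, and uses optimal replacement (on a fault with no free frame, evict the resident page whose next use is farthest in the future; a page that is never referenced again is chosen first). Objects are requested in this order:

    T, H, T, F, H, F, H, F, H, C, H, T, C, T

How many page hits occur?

T: miss, frames {T}
H: miss, frames {T,H}
T: hit
F: miss, frames {T,H,F}
H: hit
F: hit
H: hit
F: hit
H: hit
C: miss, evict F, frames {T,H,C}
H: hit
T: hit
C: hit
T: hit
Hits: 10.

10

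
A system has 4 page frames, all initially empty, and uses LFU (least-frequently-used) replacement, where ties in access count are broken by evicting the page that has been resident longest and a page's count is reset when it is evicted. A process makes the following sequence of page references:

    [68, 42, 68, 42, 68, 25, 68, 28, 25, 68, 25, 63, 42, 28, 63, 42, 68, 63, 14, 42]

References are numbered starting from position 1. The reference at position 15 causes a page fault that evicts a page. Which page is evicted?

28

pos 1: 68 -> fault, frames {68}
pos 2: 42 -> fault, frames {68,42}
pos 3: 68 -> hit
pos 4: 42 -> hit
pos 5: 68 -> hit
pos 6: 25 -> fault, frames {68,42,25}
pos 7: 68 -> hit
pos 8: 28 -> fault, frames {68,42,25,28}
pos 9: 25 -> hit
pos 10: 68 -> hit
pos 11: 25 -> hit
pos 12: 63 -> fault, evict 28, frames {68,42,25,63}
pos 13: 42 -> hit
pos 14: 28 -> fault, evict 63, frames {68,42,25,28}
pos 15: 63 -> fault, evict 28, frames {68,42,25,63}
At position 15, page 28 is evicted.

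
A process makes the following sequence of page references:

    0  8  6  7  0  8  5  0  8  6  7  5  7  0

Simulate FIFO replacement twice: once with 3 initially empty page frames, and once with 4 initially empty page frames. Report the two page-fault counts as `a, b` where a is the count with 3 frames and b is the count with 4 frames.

10, 11

3 frames: F F F F F F F . . F F . . F → 10 faults.
4 frames: F F F F . . F F F F F F . F → 11 faults.
11 > 10: adding a frame increased faults — Belady's anomaly.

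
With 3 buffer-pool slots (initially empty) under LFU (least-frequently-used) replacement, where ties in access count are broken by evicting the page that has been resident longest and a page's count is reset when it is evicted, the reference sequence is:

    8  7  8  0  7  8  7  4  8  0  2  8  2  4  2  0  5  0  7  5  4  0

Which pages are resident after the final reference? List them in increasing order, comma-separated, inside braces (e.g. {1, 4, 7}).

8 → miss, frames [8]
7 → miss, frames [8, 7]
8 → hit
0 → miss, frames [8, 7, 0]
7 → hit
8 → hit
7 → hit
4 → miss, evict 0, frames [8, 7, 4]
8 → hit
0 → miss, evict 4, frames [8, 7, 0]
2 → miss, evict 0, frames [8, 7, 2]
8 → hit
2 → hit
4 → miss, evict 2, frames [8, 7, 4]
2 → miss, evict 4, frames [8, 7, 2]
0 → miss, evict 2, frames [8, 7, 0]
5 → miss, evict 0, frames [8, 7, 5]
0 → miss, evict 5, frames [8, 7, 0]
7 → hit
5 → miss, evict 0, frames [8, 7, 5]
4 → miss, evict 5, frames [8, 7, 4]
0 → miss, evict 4, frames [8, 7, 0]

{0, 7, 8}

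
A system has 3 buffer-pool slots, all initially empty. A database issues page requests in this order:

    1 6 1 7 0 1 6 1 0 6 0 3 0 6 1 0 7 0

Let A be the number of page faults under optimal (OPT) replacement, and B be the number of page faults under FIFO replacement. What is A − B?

Under OPT: F F . F F . . . . . . F . . F . F . → 7 faults.
Under FIFO: F F . F F F F . . . . F F . F . F . → 10 faults.
A − B = 7 − 10 = -3.

-3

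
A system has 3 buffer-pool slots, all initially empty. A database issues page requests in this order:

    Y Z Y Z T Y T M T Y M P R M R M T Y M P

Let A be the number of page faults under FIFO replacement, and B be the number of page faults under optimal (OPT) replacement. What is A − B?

3

Under FIFO: F F . . F . . F . F . F F F . . F F . F → 11 faults.
Under OPT: F F . . F . . F . . . F F . . . . F . F → 8 faults.
A − B = 11 − 8 = 3.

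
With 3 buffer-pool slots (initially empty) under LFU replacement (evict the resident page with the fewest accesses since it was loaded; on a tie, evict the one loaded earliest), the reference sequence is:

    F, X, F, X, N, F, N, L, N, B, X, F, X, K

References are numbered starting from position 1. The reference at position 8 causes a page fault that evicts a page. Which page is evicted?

X

pos 1: F → fault, frames {F}
pos 2: X → fault, frames {F,X}
pos 3: F → hit
pos 4: X → hit
pos 5: N → fault, frames {F,X,N}
pos 6: F → hit
pos 7: N → hit
pos 8: L → fault, evict X, frames {F,N,L}
At position 8, page X is evicted.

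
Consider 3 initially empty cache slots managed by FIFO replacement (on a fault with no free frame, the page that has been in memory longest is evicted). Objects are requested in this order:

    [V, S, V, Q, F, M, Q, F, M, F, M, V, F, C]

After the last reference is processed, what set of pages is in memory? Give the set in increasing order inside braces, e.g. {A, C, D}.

{C, M, V}

V -> fault, frames (V)
S -> fault, frames (V S)
V -> hit
Q -> fault, frames (V S Q)
F -> fault, evict V, frames (S Q F)
M -> fault, evict S, frames (Q F M)
Q -> hit
F -> hit
M -> hit
F -> hit
M -> hit
V -> fault, evict Q, frames (F M V)
F -> hit
C -> fault, evict F, frames (M V C)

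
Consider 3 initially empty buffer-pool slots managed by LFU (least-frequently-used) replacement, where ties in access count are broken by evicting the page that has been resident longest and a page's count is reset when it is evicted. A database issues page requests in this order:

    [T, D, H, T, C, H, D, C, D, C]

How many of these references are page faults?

T: miss, frames [T]
D: miss, frames [T, D]
H: miss, frames [T, D, H]
T: hit
C: miss, evict D, frames [T, H, C]
H: hit
D: miss, evict C, frames [T, H, D]
C: miss, evict D, frames [T, H, C]
D: miss, evict C, frames [T, H, D]
C: miss, evict D, frames [T, H, C]
Page faults: 8.

8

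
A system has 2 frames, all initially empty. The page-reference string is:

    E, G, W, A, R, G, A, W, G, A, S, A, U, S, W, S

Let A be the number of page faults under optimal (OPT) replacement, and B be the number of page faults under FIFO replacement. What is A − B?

-3

Under OPT: F F F F F . F F . F F . F . F . → 11 faults.
Under FIFO: F F F F F F F F F F F . F . F F → 14 faults.
A − B = 11 − 14 = -3.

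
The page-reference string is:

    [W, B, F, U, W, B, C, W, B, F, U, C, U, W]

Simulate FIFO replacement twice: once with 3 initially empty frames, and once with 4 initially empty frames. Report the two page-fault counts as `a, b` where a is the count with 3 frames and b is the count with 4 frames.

3 frames: F F F F F F F . . F F . . F → 10 faults.
4 frames: F F F F . . F F F F F F . F → 11 faults.
11 > 10: adding a frame increased faults — Belady's anomaly.

10, 11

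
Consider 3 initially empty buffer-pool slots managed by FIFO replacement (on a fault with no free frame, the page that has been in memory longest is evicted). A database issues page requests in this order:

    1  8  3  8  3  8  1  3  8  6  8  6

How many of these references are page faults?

1 → miss, frames {1}
8 → miss, frames {1,8}
3 → miss, frames {1,8,3}
8 → hit
3 → hit
8 → hit
1 → hit
3 → hit
8 → hit
6 → miss, evict 1, frames {8,3,6}
8 → hit
6 → hit
Page faults: 4.

4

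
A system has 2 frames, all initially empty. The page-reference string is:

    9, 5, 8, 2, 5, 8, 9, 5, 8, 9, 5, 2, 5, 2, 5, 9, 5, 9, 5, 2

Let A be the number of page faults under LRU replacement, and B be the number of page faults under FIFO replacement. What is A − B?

Under LRU: F F F F F F F F F F F F . . . F . . . F → 14 faults.
Under FIFO: F F F F F F F F F F F F . . . F F . . F → 15 faults.
A − B = 14 − 15 = -1.

-1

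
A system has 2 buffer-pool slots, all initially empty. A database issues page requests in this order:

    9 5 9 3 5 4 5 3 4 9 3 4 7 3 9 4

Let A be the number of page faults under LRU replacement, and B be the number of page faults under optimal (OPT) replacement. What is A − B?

Under LRU: F F . F F F . F F F F F F F F F → 14 faults.
Under OPT: F F . F . F . F . F . F F . F F → 10 faults.
A − B = 14 − 10 = 4.

4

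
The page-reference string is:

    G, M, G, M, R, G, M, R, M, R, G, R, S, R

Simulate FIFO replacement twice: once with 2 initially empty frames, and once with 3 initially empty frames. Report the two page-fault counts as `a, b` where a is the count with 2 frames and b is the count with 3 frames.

2 frames: F F . . F F F F . . F . F F → 9 faults.
3 frames: F F . . F . . . . . . . F . → 4 faults.
4 < 9: adding a frame reduced faults, as is typical.

9, 4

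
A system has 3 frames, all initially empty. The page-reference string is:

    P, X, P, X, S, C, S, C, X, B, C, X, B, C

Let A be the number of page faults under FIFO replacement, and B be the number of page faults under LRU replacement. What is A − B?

1

Under FIFO: F F . . F F . . . F . F . . → 6 faults.
Under LRU: F F . . F F . . . F . . . . → 5 faults.
A − B = 6 − 5 = 1.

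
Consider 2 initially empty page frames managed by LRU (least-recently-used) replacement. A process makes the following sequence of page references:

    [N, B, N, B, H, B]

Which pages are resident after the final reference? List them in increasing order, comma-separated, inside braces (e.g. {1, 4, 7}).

N: fault, frames [N]
B: fault, frames [N, B]
N: hit
B: hit
H: fault, evict N, frames [B, H]
B: hit

{B, H}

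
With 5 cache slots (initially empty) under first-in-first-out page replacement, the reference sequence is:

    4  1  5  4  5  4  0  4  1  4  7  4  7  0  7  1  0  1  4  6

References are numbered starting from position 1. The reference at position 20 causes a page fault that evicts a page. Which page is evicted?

4

pos 1: 4 -> fault, frames [4]
pos 2: 1 -> fault, frames [4, 1]
pos 3: 5 -> fault, frames [4, 1, 5]
pos 4: 4 -> hit
pos 5: 5 -> hit
pos 6: 4 -> hit
pos 7: 0 -> fault, frames [4, 1, 5, 0]
pos 8: 4 -> hit
pos 9: 1 -> hit
pos 10: 4 -> hit
pos 11: 7 -> fault, frames [4, 1, 5, 0, 7]
pos 12: 4 -> hit
pos 13: 7 -> hit
pos 14: 0 -> hit
pos 15: 7 -> hit
pos 16: 1 -> hit
pos 17: 0 -> hit
pos 18: 1 -> hit
pos 19: 4 -> hit
pos 20: 6 -> fault, evict 4, frames [1, 5, 0, 7, 6]
At position 20, page 4 is evicted.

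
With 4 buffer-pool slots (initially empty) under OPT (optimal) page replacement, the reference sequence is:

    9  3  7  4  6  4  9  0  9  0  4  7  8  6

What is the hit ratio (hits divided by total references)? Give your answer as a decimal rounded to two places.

9 → fault, frames {9}
3 → fault, frames {9,3}
7 → fault, frames {9,3,7}
4 → fault, frames {9,3,7,4}
6 → fault, evict 3, frames {9,7,4,6}
4 → hit
9 → hit
0 → fault, evict 6, frames {9,7,4,0}
9 → hit
0 → hit
4 → hit
7 → hit
8 → fault, evict 0, frames {9,7,4,8}
6 → fault, evict 8, frames {9,7,4,6}
Hits: 6 of 14 references → 6/14 = 0.4286.

0.43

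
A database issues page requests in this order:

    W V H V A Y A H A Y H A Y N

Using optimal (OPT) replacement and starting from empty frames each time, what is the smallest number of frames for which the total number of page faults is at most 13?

2

f=1: 14 faults
f=2: 9 faults
f=3: 6 faults
f=4: 6 faults
f=5: 6 faults
f=6: 6 faults
Smallest f with faults ≤ 13 is 2.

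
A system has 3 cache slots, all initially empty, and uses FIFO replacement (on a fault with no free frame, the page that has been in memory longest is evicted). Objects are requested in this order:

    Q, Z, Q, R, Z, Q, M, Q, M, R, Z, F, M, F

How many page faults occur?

8

Q → fault, frames (Q)
Z → fault, frames (Q Z)
Q → hit
R → fault, frames (Q Z R)
Z → hit
Q → hit
M → fault, evict Q, frames (Z R M)
Q → fault, evict Z, frames (R M Q)
M → hit
R → hit
Z → fault, evict R, frames (M Q Z)
F → fault, evict M, frames (Q Z F)
M → fault, evict Q, frames (Z F M)
F → hit
Page faults: 8.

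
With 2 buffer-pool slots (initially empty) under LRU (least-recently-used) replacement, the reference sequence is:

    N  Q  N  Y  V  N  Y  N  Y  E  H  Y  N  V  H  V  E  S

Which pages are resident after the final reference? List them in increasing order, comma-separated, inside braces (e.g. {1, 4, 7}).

{E, S}

N → fault, frames {N}
Q → fault, frames {N,Q}
N → hit
Y → fault, evict Q, frames {N,Y}
V → fault, evict N, frames {Y,V}
N → fault, evict Y, frames {V,N}
Y → fault, evict V, frames {N,Y}
N → hit
Y → hit
E → fault, evict N, frames {Y,E}
H → fault, evict Y, frames {E,H}
Y → fault, evict E, frames {H,Y}
N → fault, evict H, frames {Y,N}
V → fault, evict Y, frames {N,V}
H → fault, evict N, frames {V,H}
V → hit
E → fault, evict H, frames {V,E}
S → fault, evict V, frames {E,S}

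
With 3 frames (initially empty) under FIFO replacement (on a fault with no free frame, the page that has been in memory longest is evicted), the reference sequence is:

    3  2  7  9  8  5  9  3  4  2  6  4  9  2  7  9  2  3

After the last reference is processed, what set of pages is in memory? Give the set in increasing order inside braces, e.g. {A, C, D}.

{2, 3, 7}

3: fault, frames {3}
2: fault, frames {3,2}
7: fault, frames {3,2,7}
9: fault, evict 3, frames {2,7,9}
8: fault, evict 2, frames {7,9,8}
5: fault, evict 7, frames {9,8,5}
9: hit
3: fault, evict 9, frames {8,5,3}
4: fault, evict 8, frames {5,3,4}
2: fault, evict 5, frames {3,4,2}
6: fault, evict 3, frames {4,2,6}
4: hit
9: fault, evict 4, frames {2,6,9}
2: hit
7: fault, evict 2, frames {6,9,7}
9: hit
2: fault, evict 6, frames {9,7,2}
3: fault, evict 9, frames {7,2,3}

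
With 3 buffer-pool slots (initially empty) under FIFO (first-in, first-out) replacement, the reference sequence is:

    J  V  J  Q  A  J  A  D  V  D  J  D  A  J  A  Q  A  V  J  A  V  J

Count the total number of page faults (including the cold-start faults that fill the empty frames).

13

J -> fault, frames (J)
V -> fault, frames (J V)
J -> hit
Q -> fault, frames (J V Q)
A -> fault, evict J, frames (V Q A)
J -> fault, evict V, frames (Q A J)
A -> hit
D -> fault, evict Q, frames (A J D)
V -> fault, evict A, frames (J D V)
D -> hit
J -> hit
D -> hit
A -> fault, evict J, frames (D V A)
J -> fault, evict D, frames (V A J)
A -> hit
Q -> fault, evict V, frames (A J Q)
A -> hit
V -> fault, evict A, frames (J Q V)
J -> hit
A -> fault, evict J, frames (Q V A)
V -> hit
J -> fault, evict Q, frames (V A J)
Page faults: 13.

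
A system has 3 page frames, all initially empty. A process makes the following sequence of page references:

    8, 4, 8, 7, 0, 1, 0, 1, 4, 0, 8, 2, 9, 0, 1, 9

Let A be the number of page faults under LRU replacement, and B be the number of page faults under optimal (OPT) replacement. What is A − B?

3

Under LRU: F F . F F F . . F . F F F F F . → 11 faults.
Under OPT: F F . F F F . . . . F F F . . . → 8 faults.
A − B = 11 − 8 = 3.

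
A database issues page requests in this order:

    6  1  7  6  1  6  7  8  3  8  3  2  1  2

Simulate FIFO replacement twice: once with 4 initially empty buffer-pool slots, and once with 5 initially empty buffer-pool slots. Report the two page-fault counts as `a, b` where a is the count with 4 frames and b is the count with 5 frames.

4 frames: F F F . . . . F F . . F F . → 7 faults.
5 frames: F F F . . . . F F . . F . . → 6 faults.
6 < 7: adding a frame reduced faults, as is typical.

7, 6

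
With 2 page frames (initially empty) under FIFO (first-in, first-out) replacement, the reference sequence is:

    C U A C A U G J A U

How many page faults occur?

9

C → miss, frames [C]
U → miss, frames [C, U]
A → miss, evict C, frames [U, A]
C → miss, evict U, frames [A, C]
A → hit
U → miss, evict A, frames [C, U]
G → miss, evict C, frames [U, G]
J → miss, evict U, frames [G, J]
A → miss, evict G, frames [J, A]
U → miss, evict J, frames [A, U]
Page faults: 9.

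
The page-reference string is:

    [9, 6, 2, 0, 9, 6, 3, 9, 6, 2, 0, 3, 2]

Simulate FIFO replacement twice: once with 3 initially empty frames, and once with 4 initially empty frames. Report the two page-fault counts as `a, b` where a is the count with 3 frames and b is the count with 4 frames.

9, 10

3 frames: F F F F F F F . . F F . . → 9 faults.
4 frames: F F F F . . F F F F F F . → 10 faults.
10 > 9: adding a frame increased faults — Belady's anomaly.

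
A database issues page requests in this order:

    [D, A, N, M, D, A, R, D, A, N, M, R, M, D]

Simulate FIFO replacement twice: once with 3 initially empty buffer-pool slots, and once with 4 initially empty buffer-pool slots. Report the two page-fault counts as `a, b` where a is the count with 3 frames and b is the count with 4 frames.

3 frames: F F F F F F F . . F F . . F → 10 faults.
4 frames: F F F F . . F F F F F F . F → 11 faults.
11 > 10: adding a frame increased faults — Belady's anomaly.

10, 11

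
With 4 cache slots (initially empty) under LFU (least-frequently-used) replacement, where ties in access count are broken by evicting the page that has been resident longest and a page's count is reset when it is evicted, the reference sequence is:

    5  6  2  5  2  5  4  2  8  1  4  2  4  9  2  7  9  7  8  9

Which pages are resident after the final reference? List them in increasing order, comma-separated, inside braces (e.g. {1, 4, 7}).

5: fault, frames {5}
6: fault, frames {5,6}
2: fault, frames {5,6,2}
5: hit
2: hit
5: hit
4: fault, frames {5,6,2,4}
2: hit
8: fault, evict 6, frames {5,2,4,8}
1: fault, evict 4, frames {5,2,8,1}
4: fault, evict 8, frames {5,2,1,4}
2: hit
4: hit
9: fault, evict 1, frames {5,2,4,9}
2: hit
7: fault, evict 9, frames {5,2,4,7}
9: fault, evict 7, frames {5,2,4,9}
7: fault, evict 9, frames {5,2,4,7}
8: fault, evict 7, frames {5,2,4,8}
9: fault, evict 8, frames {5,2,4,9}

{2, 4, 5, 9}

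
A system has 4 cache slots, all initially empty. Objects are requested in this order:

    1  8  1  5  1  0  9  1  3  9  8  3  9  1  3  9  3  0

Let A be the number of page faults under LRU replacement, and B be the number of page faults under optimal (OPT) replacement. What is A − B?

1

Under LRU: F F . F . F F . F . F . . . . . . F → 8 faults.
Under OPT: F F . F . F F . F . . . . . . . . F → 7 faults.
A − B = 8 − 7 = 1.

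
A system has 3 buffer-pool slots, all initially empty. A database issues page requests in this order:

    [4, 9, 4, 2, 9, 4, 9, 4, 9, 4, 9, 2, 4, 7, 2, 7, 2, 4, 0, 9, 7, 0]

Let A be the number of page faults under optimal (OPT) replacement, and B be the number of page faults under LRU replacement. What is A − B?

-1

Under OPT: F F . F . . . . . . . . . F . . . . F F . . → 6 faults.
Under LRU: F F . F . . . . . . . . . F . . . . F F F . → 7 faults.
A − B = 6 − 7 = -1.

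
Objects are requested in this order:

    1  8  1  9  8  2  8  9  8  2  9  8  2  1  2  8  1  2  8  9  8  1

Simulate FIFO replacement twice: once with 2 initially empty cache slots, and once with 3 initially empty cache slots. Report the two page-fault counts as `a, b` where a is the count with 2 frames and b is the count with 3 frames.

2 frames: F F . F . F F F . F . F . F F F F F F F . F → 16 faults.
3 frames: F F . F . F . . . . . . . F . F . . . F . . → 7 faults.
7 < 16: adding a frame reduced faults, as is typical.

16, 7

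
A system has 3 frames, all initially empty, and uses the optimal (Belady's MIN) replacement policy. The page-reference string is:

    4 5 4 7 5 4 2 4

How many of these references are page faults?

4 → fault, frames {4}
5 → fault, frames {4,5}
4 → hit
7 → fault, frames {4,5,7}
5 → hit
4 → hit
2 → fault, evict 7, frames {4,5,2}
4 → hit
Page faults: 4.

4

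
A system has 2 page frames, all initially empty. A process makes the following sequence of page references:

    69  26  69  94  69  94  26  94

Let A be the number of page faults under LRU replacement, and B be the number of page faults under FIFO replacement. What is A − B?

Under LRU: F F . F . . F . → 4 faults.
Under FIFO: F F . F F . F F → 6 faults.
A − B = 4 − 6 = -2.

-2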